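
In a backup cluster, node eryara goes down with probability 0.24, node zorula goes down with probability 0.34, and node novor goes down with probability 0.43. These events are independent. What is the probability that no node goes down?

0.285912

P(none) = (1 − 0.24) × (1 − 0.34) × (1 − 0.43) = 0.76 × 0.66 × 0.57 = 0.285912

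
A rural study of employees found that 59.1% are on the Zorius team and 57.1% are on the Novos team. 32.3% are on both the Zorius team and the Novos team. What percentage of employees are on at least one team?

83.9%

By inclusion–exclusion:
P(at least one) = 59.1 + 57.1 − 32.3 = 83.9%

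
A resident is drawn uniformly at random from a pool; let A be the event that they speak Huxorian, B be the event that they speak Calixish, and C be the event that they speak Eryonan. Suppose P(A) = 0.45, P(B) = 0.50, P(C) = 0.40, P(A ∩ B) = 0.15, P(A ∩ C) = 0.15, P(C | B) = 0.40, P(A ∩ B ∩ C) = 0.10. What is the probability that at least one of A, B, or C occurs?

0.95

P(B ∩ C) = P(B)·P(C|B) = 0.50 × 0.40 = 0.20
Inclusion–exclusion gives
P(A ∪ B ∪ C) = 0.45 + 0.50 + 0.40 − 0.15 − 0.15 − 0.20 + 0.10 = 0.95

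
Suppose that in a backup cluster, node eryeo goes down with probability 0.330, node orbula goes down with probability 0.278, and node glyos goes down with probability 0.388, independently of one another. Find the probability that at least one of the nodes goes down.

0.70395112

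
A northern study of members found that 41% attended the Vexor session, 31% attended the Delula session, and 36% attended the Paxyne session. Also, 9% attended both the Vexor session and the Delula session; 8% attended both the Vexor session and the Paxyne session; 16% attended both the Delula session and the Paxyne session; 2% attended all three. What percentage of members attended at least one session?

77%

P(at least one) = 41 + 31 + 36 − 9 − 8 − 16 + 2 = 77%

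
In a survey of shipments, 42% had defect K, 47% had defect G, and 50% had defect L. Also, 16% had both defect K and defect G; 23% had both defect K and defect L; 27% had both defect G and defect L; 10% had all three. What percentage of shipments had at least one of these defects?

P(union) = 42 + 47 + 50 − 16 − 23 − 27 + 10 = 83%

83%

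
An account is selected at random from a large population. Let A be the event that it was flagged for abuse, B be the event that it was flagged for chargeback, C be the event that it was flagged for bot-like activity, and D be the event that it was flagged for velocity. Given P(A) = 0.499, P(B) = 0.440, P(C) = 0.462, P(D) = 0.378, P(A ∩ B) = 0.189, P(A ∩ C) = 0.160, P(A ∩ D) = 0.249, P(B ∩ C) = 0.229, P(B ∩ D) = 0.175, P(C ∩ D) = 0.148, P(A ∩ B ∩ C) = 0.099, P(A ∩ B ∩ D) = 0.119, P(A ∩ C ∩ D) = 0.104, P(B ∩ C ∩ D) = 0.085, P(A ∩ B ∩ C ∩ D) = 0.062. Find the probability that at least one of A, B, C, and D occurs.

0.974

By inclusion-exclusion,
P(A ∪ B ∪ C ∪ D) = 0.499 + 0.440 + 0.462 + 0.378 − 0.189 − 0.160 − 0.249 − 0.229 − 0.175 − 0.148 + 0.099 + 0.119 + 0.104 + 0.085 − 0.062 = 0.974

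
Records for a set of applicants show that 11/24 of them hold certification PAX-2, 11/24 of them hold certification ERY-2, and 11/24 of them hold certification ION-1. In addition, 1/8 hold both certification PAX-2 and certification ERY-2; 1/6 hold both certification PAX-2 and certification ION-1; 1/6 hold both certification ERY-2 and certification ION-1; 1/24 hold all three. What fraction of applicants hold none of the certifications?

By inclusion-exclusion,
P(at least one) = 11/24 + 11/24 + 11/24 − 1/8 − 1/6 − 1/6 + 1/24 = 23/24
P(none) = 1 − 23/24 = 1/24

1/24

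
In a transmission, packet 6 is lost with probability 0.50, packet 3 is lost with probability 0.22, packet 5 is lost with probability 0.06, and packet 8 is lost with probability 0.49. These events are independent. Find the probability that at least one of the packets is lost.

Since the events are independent, P(none) is the product of the individual non-occurrence probabilities.
P(none) = (1 − 0.50) × (1 − 0.22) × (1 − 0.06) × (1 − 0.49) = 0.50 × 0.78 × 0.94 × 0.51 = 0.186966
P(at least one) = 1 − 0.186966 = 0.813034

0.813034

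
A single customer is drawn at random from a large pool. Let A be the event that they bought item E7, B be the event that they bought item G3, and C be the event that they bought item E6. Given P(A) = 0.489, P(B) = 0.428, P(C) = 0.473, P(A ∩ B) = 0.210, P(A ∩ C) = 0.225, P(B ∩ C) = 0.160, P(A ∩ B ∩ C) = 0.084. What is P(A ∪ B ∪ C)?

By inclusion-exclusion,
P(A ∪ B ∪ C) = 0.489 + 0.428 + 0.473 − 0.210 − 0.225 − 0.160 + 0.084 = 0.879

0.879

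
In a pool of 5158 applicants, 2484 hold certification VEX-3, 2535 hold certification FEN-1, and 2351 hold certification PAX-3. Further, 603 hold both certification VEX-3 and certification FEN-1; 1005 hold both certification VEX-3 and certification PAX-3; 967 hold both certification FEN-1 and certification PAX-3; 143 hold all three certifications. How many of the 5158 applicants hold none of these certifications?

|at least one| = 2484 + 2535 + 2351 − 603 − 1005 − 967 + 143 = 4938
None: 5158 − 4938 = 220

220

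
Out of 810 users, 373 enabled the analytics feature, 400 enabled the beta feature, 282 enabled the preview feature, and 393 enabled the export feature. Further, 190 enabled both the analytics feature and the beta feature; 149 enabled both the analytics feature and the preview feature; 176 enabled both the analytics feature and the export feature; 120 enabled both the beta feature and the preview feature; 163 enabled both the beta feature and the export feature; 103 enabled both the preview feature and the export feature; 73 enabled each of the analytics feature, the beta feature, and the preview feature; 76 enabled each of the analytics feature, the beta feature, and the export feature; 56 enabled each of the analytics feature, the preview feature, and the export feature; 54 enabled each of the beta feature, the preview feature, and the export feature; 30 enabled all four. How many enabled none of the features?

34

|union| = 373 + 400 + 282 + 393 − 190 − 149 − 176 − 120 − 163 − 103 + 73 + 76 + 56 + 54 − 30 = 776
None: 810 − 776 = 34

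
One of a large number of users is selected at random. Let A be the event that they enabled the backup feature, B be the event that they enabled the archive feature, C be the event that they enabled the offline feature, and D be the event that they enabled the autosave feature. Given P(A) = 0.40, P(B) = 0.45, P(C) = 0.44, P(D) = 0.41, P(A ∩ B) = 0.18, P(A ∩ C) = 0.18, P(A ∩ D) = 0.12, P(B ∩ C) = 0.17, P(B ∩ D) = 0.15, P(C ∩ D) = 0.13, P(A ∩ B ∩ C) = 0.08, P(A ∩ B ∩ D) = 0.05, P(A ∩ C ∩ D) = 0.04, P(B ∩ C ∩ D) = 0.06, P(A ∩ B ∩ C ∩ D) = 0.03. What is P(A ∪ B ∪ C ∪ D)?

0.97

P(A ∪ B ∪ C ∪ D) = 0.40 + 0.45 + 0.44 + 0.41 − 0.18 − 0.18 − 0.12 − 0.17 − 0.15 − 0.13 + 0.08 + 0.05 + 0.04 + 0.06 − 0.03 = 0.97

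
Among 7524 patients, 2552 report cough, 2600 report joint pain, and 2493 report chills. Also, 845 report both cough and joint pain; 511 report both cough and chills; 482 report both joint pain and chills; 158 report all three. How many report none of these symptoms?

Using inclusion–exclusion:
N(≥1) = 2552 + 2600 + 2493 − 845 − 511 − 482 + 158 = 5965
None: 7524 − 5965 = 1559

1559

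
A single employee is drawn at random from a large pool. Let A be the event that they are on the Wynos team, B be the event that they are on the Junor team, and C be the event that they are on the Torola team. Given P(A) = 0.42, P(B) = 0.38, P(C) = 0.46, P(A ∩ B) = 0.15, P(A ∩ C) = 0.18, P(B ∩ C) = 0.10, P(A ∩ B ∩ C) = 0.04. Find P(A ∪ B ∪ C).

P(A ∪ B ∪ C) = 0.42 + 0.38 + 0.46 − 0.15 − 0.18 − 0.10 + 0.04 = 0.87

0.87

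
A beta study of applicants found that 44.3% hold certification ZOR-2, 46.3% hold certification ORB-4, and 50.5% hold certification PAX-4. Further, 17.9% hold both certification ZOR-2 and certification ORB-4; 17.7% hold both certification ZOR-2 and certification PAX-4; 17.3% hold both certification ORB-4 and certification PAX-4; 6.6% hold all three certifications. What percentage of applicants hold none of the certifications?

5.2%

Using inclusion–exclusion:
P(at least one) = 44.3 + 46.3 + 50.5 − 17.9 − 17.7 − 17.3 + 6.6 = 94.8%
P(none) = 100% − 94.8% = 5.2%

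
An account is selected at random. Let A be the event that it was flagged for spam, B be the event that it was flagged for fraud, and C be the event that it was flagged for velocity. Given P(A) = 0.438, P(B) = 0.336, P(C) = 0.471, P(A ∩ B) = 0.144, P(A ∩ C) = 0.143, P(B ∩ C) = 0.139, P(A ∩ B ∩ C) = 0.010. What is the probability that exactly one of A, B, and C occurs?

P(exactly one) = 0.438 + 0.336 + 0.471 − 2·0.144 − 2·0.143 − 2·0.139 + 3·0.010 = 0.423

0.423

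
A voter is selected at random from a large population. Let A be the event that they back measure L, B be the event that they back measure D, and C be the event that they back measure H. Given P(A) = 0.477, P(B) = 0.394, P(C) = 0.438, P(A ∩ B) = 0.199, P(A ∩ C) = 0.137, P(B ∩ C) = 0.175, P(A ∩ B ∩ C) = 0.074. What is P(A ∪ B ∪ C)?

0.872

By inclusion–exclusion:
P(A ∪ B ∪ C) = 0.477 + 0.394 + 0.438 − 0.199 − 0.137 − 0.175 + 0.074 = 0.872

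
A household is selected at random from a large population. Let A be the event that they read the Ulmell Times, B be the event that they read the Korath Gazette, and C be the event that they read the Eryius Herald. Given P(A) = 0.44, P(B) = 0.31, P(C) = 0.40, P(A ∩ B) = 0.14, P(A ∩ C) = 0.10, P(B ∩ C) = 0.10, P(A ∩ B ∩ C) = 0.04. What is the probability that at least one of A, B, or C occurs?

0.85

P(A ∪ B ∪ C) = 0.44 + 0.31 + 0.40 − 0.14 − 0.10 − 0.10 + 0.04 = 0.85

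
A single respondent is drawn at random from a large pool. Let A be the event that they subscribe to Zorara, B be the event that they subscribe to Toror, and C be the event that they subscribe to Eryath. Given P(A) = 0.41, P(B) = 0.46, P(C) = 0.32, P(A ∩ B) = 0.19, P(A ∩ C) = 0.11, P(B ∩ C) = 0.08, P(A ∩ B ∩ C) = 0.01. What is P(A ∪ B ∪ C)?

Inclusion–exclusion gives
P(A ∪ B ∪ C) = 0.41 + 0.46 + 0.32 − 0.19 − 0.11 − 0.08 + 0.01 = 0.82

0.82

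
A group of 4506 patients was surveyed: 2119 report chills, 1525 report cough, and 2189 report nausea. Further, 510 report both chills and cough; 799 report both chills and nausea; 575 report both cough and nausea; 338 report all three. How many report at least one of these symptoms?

|at least one| = 2119 + 1525 + 2189 − 510 − 799 − 575 + 338 = 4287

4287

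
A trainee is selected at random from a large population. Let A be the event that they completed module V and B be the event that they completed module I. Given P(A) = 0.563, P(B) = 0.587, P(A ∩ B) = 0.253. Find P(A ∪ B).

0.897

Inclusion–exclusion gives
P(A ∪ B) = 0.563 + 0.587 − 0.253 = 0.897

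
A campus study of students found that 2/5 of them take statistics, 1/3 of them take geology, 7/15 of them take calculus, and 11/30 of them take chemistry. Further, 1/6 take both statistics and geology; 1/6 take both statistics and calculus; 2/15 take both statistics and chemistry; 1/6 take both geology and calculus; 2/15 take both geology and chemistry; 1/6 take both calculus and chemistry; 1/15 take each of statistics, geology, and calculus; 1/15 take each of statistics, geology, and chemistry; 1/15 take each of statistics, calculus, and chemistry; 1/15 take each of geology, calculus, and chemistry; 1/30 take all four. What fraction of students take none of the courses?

Inclusion–exclusion gives
P(≥1) = 2/5 + 1/3 + 7/15 + 11/30 − 1/6 − 1/6 − 2/15 − 1/6 − 2/15 − 1/6 + 1/15 + 1/15 + 1/15 + 1/15 − 1/30 = 13/15
P(none) = 1 − 13/15 = 2/15

2/15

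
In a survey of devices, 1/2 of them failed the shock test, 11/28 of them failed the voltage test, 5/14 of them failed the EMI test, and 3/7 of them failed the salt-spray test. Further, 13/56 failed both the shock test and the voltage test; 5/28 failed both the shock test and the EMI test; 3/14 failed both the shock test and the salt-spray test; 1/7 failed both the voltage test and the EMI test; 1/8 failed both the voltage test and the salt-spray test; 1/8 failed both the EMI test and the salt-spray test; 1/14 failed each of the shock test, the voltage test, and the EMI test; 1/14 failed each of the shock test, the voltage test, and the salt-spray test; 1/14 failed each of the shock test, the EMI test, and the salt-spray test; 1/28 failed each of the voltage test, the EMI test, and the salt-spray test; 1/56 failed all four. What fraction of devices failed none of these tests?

P(union) = 1/2 + 11/28 + 5/14 + 3/7 − 13/56 − 5/28 − 3/14 − 1/7 − 1/8 − 1/8 + 1/14 + 1/14 + 1/14 + 1/28 − 1/56 = 25/28
P(none) = 1 − 25/28 = 3/28

3/28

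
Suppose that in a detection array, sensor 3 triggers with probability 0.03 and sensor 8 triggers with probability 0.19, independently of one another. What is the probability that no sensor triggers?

0.7857

P(none) = (1 − 0.03) × (1 − 0.19) = 0.97 × 0.81 = 0.7857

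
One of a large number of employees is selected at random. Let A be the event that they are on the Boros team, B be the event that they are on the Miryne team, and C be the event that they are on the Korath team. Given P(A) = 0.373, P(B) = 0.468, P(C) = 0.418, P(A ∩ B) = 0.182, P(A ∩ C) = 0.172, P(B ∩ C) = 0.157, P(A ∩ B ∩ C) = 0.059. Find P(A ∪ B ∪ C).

Inclusion–exclusion gives
P(A ∪ B ∪ C) = 0.373 + 0.468 + 0.418 − 0.182 − 0.172 − 0.157 + 0.059 = 0.807

0.807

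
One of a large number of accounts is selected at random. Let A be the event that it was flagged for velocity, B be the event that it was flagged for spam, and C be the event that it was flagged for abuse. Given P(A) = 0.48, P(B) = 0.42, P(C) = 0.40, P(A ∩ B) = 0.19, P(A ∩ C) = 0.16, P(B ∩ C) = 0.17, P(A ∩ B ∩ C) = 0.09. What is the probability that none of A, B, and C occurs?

By inclusion–exclusion:
P(A ∪ B ∪ C) = 0.48 + 0.42 + 0.40 − 0.19 − 0.16 − 0.17 + 0.09 = 0.87
P(none) = 1 − 0.87 = 0.13

0.13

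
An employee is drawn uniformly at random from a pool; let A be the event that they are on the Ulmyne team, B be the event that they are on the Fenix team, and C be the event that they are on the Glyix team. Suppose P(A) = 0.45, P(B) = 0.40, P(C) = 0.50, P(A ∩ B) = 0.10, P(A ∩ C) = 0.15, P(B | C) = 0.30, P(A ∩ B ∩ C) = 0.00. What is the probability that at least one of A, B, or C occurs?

P(B ∩ C) = P(C)·P(B|C) = 0.50 × 0.30 = 0.15
P(A ∪ B ∪ C) = 0.45 + 0.40 + 0.50 − 0.10 − 0.15 − 0.15 + 0.00 = 0.95

0.95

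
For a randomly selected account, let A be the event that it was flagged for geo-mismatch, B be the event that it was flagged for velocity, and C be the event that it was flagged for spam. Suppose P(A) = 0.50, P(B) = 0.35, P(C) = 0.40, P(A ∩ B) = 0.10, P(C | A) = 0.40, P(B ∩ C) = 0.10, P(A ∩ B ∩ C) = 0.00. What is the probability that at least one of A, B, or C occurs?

0.85

P(A ∩ C) = P(A)·P(C|A) = 0.50 × 0.40 = 0.20
P(A ∪ B ∪ C) = 0.50 + 0.35 + 0.40 − 0.10 − 0.20 − 0.10 + 0.00 = 0.85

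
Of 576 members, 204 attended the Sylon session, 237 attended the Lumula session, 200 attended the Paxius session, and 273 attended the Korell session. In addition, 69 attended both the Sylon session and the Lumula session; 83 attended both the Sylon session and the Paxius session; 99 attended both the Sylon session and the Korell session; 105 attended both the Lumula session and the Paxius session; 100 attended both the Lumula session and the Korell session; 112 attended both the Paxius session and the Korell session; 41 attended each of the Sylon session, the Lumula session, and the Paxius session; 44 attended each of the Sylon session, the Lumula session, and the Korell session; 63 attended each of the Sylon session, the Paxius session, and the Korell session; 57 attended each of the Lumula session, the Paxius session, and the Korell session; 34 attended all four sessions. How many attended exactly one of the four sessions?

257

Using the inclusion–exclusion count for exactly one event:
N(exactly one) = 204 + 237 + 200 + 273 − 2·69 − 2·83 − 2·99 − 2·105 − 2·100 − 2·112 + 3·41 + 3·44 + 3·63 + 3·57 − 4·34 = 257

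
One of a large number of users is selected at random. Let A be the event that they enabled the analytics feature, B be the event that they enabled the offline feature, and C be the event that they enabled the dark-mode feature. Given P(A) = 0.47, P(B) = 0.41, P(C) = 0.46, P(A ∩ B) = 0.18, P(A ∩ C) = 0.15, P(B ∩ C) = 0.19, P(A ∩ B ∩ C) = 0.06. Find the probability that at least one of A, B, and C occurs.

0.88

P(A ∪ B ∪ C) = 0.47 + 0.41 + 0.46 − 0.18 − 0.15 − 0.19 + 0.06 = 0.88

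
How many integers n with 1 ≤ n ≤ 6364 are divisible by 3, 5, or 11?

floor(6364/3) + floor(6364/5) + floor(6364/11) − floor(6364/15) − floor(6364/33) − floor(6364/55) + floor(6364/165) = 2121 + 1272 + 578 − 424 − 192 − 115 + 38 = 3278

3278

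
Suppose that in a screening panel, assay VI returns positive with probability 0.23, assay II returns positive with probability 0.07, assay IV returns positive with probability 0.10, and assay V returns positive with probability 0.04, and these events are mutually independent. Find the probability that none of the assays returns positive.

0.6187104

Independence gives P(none) = ∏(1 − pᵢ).
P(none) = (1 − 0.23) × (1 − 0.07) × (1 − 0.10) × (1 − 0.04) = 0.77 × 0.93 × 0.90 × 0.96 = 0.6187104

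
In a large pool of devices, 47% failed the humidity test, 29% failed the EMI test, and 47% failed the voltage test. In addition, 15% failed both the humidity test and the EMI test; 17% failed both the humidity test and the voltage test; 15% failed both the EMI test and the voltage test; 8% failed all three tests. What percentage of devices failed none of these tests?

P(at least one) = 47 + 29 + 47 − 15 − 17 − 15 + 8 = 84%
P(none) = 100% − 84% = 16%

16%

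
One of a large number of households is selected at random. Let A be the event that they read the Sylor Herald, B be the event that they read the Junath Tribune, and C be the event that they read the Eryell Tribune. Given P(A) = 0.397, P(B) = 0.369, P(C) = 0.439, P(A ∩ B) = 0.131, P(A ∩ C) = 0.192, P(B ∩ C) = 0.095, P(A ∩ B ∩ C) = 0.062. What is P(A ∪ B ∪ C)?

0.849

P(A ∪ B ∪ C) = 0.397 + 0.369 + 0.439 − 0.131 − 0.192 − 0.095 + 0.062 = 0.849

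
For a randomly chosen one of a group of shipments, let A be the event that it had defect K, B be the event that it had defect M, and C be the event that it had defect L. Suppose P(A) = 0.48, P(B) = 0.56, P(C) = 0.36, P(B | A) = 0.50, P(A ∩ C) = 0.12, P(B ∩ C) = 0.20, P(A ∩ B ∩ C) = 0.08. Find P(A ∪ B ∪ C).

P(A ∩ B) = P(A)·P(B|A) = 0.48 × 0.50 = 0.24
P(A ∪ B ∪ C) = 0.48 + 0.56 + 0.36 − 0.24 − 0.12 − 0.20 + 0.08 = 0.92

0.92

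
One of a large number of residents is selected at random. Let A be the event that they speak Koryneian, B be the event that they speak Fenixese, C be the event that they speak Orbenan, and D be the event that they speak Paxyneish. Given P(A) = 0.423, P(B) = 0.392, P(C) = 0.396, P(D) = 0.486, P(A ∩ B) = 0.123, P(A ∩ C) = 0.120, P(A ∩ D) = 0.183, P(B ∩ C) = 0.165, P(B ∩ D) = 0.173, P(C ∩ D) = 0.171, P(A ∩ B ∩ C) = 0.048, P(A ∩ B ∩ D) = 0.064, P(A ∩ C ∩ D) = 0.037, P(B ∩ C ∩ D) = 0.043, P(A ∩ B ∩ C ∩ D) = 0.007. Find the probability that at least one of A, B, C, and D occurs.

Inclusion–exclusion gives
P(A ∪ B ∪ C ∪ D) = 0.423 + 0.392 + 0.396 + 0.486 − 0.123 − 0.120 − 0.183 − 0.165 − 0.173 − 0.171 + 0.048 + 0.064 + 0.037 + 0.043 − 0.007 = 0.947

0.947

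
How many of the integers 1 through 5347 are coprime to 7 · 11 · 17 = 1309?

Apply inclusion-exclusion:
floor(5347/7) + floor(5347/11) + floor(5347/17) − floor(5347/77) − floor(5347/119) − floor(5347/187) + floor(5347/1309) = 763 + 486 + 314 − 69 − 44 − 28 + 4 = 1426
5347 − 1426 = 3921

3921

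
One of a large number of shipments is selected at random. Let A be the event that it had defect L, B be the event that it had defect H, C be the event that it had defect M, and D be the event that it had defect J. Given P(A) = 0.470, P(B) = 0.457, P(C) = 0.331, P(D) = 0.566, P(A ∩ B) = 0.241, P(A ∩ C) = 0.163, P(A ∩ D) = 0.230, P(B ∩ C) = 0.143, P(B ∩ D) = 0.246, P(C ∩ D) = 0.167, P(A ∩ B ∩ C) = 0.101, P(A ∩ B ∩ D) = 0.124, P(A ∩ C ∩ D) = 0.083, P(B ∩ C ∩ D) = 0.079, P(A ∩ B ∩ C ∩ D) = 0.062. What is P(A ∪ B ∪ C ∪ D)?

By inclusion–exclusion:
P(A ∪ B ∪ C ∪ D) = 0.470 + 0.457 + 0.331 + 0.566 − 0.241 − 0.163 − 0.230 − 0.143 − 0.246 − 0.167 + 0.101 + 0.124 + 0.083 + 0.079 − 0.062 = 0.959

0.959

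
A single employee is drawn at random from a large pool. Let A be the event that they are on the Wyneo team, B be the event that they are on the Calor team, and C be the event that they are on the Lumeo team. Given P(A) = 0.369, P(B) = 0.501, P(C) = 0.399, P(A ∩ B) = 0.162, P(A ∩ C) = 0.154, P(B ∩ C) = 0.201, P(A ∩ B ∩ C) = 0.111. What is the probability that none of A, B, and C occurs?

Apply inclusion-exclusion:
P(A ∪ B ∪ C) = 0.369 + 0.501 + 0.399 − 0.162 − 0.154 − 0.201 + 0.111 = 0.863
P(none) = 1 − 0.863 = 0.137

0.137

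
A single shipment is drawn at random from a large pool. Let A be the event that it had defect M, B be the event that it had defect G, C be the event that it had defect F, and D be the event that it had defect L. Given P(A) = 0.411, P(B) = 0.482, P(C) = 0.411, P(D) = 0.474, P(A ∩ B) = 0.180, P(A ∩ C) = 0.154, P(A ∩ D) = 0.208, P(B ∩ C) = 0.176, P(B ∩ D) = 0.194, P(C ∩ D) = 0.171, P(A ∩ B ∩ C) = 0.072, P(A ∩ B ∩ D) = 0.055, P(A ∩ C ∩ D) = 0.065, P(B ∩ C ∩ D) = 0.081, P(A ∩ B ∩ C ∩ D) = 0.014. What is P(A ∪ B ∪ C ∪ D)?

0.954

By inclusion-exclusion,
P(A ∪ B ∪ C ∪ D) = 0.411 + 0.482 + 0.411 + 0.474 − 0.180 − 0.154 − 0.208 − 0.176 − 0.194 − 0.171 + 0.072 + 0.055 + 0.065 + 0.081 − 0.014 = 0.954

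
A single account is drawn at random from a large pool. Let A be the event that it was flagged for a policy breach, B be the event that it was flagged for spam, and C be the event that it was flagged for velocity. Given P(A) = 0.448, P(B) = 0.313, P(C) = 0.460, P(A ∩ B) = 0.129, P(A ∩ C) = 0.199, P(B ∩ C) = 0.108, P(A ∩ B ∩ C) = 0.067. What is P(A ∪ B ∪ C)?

0.852

P(A ∪ B ∪ C) = 0.448 + 0.313 + 0.460 − 0.129 − 0.199 − 0.108 + 0.067 = 0.852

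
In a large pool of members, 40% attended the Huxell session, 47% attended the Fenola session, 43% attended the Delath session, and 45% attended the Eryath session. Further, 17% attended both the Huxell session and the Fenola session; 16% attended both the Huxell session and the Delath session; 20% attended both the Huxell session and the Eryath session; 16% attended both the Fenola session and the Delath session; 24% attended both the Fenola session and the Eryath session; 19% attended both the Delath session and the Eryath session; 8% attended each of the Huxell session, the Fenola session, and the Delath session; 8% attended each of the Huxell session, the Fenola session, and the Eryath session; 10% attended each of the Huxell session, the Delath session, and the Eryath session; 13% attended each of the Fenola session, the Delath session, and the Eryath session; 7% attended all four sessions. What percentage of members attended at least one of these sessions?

95%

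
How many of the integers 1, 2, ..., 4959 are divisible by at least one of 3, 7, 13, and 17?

floor(4959/3) + floor(4959/7) + floor(4959/13) + floor(4959/17) − floor(4959/21) − floor(4959/39) − floor(4959/51) − floor(4959/91) − floor(4959/119) − floor(4959/221) + floor(4959/273) + floor(4959/357) + floor(4959/663) + floor(4959/1547) − floor(4959/4641) = 1653 + 708 + 381 + 291 − 236 − 127 − 97 − 54 − 41 − 22 + 18 + 13 + 7 + 3 − 1 = 2496

2496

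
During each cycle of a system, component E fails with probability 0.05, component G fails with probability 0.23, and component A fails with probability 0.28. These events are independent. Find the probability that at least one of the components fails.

0.47332

P(none) = (1 − 0.05) × (1 − 0.23) × (1 − 0.28) = 0.95 × 0.77 × 0.72 = 0.52668
P(at least one) = 1 − 0.52668 = 0.47332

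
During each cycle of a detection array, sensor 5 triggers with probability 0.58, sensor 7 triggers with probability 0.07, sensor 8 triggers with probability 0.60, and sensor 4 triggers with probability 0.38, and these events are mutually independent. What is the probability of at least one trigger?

Since the events are independent, P(none) is the product of the individual non-occurrence probabilities.
P(none) = (1 − 0.58) × (1 − 0.07) × (1 − 0.60) × (1 − 0.38) = 0.42 × 0.93 × 0.40 × 0.62 = 0.0968688
P(at least one) = 1 − 0.0968688 = 0.9031312

0.9031312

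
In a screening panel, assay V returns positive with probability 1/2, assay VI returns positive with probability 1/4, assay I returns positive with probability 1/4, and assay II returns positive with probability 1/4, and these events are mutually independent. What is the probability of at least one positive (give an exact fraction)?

101/128

P(none) = (1 − 1/2) × (1 − 1/4) × (1 − 1/4) × (1 − 1/4) = 1/2 × 3/4 × 3/4 × 3/4 = 27/128
P(at least one) = 1 − 27/128 = 101/128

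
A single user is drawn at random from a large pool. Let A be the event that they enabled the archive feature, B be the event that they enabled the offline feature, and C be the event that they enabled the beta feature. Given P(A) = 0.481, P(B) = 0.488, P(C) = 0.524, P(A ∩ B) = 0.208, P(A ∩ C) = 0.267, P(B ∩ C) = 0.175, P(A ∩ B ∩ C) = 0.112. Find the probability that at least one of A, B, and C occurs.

0.955

By inclusion–exclusion:
P(A ∪ B ∪ C) = 0.481 + 0.488 + 0.524 − 0.208 − 0.267 − 0.175 + 0.112 = 0.955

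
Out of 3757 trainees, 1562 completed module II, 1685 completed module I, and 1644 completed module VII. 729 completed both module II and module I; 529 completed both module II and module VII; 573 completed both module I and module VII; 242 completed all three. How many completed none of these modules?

455

By inclusion-exclusion,
N(≥1) = 1562 + 1685 + 1644 − 729 − 529 − 573 + 242 = 3302
None: 3757 − 3302 = 455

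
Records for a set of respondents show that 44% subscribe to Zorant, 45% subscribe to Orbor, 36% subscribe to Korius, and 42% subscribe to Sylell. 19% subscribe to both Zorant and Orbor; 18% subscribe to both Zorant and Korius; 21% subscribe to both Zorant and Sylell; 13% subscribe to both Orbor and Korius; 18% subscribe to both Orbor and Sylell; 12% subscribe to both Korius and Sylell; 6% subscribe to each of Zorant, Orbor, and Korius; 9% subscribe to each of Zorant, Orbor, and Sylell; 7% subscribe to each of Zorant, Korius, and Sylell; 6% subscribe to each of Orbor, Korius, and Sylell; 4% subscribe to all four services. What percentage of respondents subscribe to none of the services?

By inclusion–exclusion:
P(union) = 44 + 45 + 36 + 42 − 19 − 18 − 21 − 13 − 18 − 12 + 6 + 9 + 7 + 6 − 4 = 90%
P(none) = 100% − 90% = 10%

10%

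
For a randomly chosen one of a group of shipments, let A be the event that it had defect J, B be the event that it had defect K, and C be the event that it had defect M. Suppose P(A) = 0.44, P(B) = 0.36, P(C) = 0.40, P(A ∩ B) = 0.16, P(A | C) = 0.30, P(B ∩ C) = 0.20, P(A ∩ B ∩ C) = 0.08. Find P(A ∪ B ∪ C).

0.80

P(A ∩ C) = P(C)·P(A|C) = 0.40 × 0.30 = 0.12
Inclusion–exclusion gives
P(A ∪ B ∪ C) = 0.44 + 0.36 + 0.40 − 0.16 − 0.12 − 0.20 + 0.08 = 0.80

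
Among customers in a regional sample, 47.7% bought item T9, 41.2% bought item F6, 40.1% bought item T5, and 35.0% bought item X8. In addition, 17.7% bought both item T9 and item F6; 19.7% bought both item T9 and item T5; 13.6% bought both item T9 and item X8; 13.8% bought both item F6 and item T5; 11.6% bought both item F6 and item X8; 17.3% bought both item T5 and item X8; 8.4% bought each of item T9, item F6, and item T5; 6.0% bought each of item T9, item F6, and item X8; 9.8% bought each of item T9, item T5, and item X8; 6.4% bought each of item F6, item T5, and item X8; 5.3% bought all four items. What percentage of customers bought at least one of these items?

95.6%

P(union) = 47.7 + 41.2 + 40.1 + 35.0 − 17.7 − 19.7 − 13.6 − 13.8 − 11.6 − 17.3 + 8.4 + 6.0 + 9.8 + 6.4 − 5.3 = 95.6%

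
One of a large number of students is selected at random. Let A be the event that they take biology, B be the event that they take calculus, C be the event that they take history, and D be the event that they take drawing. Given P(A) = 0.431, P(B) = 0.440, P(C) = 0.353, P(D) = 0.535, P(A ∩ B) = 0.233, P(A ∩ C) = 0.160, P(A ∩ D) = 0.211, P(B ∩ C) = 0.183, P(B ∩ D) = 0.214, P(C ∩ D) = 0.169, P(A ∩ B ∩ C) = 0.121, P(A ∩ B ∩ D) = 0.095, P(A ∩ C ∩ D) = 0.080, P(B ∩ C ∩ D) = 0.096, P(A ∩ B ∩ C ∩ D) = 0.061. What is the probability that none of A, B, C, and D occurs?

0.080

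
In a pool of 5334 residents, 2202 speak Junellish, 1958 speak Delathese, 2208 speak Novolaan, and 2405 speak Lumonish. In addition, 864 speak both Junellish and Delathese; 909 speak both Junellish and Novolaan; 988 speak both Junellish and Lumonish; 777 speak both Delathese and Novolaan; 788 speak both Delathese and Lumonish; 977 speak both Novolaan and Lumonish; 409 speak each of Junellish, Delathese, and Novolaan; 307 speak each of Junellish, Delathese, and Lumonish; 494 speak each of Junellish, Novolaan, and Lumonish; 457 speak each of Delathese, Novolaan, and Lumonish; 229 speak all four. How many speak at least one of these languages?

|at least one| = 2202 + 1958 + 2208 + 2405 − 864 − 909 − 988 − 777 − 788 − 977 + 409 + 307 + 494 + 457 − 229 = 4908

4908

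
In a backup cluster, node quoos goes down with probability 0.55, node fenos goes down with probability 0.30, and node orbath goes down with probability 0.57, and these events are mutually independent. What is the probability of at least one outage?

0.86455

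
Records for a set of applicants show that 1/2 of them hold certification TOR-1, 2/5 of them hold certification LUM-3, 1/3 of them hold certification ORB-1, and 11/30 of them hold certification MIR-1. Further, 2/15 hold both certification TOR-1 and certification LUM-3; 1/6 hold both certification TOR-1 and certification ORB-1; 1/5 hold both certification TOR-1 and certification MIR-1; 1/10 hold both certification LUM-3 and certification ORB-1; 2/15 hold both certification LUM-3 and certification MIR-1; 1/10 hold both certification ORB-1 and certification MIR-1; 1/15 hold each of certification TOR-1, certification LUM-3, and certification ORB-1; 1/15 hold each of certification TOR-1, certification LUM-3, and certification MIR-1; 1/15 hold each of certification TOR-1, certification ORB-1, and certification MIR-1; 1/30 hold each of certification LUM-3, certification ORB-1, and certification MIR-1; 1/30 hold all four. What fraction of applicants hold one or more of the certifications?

29/30

P(at least one) = 1/2 + 2/5 + 1/3 + 11/30 − 2/15 − 1/6 − 1/5 − 1/10 − 2/15 − 1/10 + 1/15 + 1/15 + 1/15 + 1/30 − 1/30 = 29/30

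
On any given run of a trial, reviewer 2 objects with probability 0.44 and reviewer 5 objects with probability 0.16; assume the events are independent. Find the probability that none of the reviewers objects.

0.4704

P(none) = (1 − 0.44) × (1 − 0.16) = 0.56 × 0.84 = 0.4704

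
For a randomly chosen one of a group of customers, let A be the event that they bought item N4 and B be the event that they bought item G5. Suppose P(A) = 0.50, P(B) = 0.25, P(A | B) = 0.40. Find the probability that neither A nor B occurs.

P(A ∩ B) = P(B)·P(A|B) = 0.25 × 0.40 = 0.10
P(A ∪ B) = 0.50 + 0.25 − 0.10 = 0.65
P(none) = 1 − 0.65 = 0.35

0.35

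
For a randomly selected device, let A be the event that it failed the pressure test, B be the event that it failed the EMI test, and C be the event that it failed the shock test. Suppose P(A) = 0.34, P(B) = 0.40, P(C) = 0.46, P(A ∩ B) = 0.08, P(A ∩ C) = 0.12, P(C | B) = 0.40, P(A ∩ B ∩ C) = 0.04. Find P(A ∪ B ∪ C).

0.88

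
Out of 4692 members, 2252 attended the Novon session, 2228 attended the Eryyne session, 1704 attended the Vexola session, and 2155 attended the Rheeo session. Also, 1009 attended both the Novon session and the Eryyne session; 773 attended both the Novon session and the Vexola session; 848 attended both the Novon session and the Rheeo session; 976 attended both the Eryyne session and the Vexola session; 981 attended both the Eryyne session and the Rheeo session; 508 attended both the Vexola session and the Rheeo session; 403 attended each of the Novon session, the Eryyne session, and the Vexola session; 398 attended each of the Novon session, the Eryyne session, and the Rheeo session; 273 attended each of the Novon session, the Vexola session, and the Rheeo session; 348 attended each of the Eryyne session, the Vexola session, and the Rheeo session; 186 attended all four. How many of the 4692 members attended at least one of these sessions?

|at least one| = 2252 + 2228 + 1704 + 2155 − 1009 − 773 − 848 − 976 − 981 − 508 + 403 + 398 + 273 + 348 − 186 = 4480

4480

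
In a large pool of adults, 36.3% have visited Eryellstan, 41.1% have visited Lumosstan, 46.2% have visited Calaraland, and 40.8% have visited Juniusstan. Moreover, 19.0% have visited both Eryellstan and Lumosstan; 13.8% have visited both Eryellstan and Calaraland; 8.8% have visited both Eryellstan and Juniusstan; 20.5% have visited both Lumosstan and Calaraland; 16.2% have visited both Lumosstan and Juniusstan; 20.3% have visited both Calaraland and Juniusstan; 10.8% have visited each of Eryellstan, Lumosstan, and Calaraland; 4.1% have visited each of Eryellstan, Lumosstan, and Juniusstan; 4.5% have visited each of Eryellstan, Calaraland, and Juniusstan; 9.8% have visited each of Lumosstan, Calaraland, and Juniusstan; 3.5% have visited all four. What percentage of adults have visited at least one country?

91.5%

By inclusion–exclusion:
P(at least one) = 36.3 + 41.1 + 46.2 + 40.8 − 19.0 − 13.8 − 8.8 − 20.5 − 16.2 − 20.3 + 10.8 + 4.1 + 4.5 + 9.8 − 3.5 = 91.5%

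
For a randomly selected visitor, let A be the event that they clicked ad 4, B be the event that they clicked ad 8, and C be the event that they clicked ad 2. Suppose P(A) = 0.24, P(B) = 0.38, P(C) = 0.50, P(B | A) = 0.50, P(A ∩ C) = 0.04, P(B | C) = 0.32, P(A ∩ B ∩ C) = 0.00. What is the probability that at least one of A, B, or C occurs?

0.80

P(A ∩ B) = P(A)·P(B|A) = 0.24 × 0.50 = 0.12
P(B ∩ C) = P(C)·P(B|C) = 0.50 × 0.32 = 0.16
Inclusion–exclusion gives
P(A ∪ B ∪ C) = 0.24 + 0.38 + 0.50 − 0.12 − 0.04 − 0.16 + 0.00 = 0.80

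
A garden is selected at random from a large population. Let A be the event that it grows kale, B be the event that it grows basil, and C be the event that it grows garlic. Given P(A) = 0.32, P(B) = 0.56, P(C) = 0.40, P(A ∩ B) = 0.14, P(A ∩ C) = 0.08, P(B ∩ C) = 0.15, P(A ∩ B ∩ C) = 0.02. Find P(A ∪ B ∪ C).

0.93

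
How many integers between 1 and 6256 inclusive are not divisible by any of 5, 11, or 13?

By inclusion-exclusion,
⌊6256/5⌋ + ⌊6256/11⌋ + ⌊6256/13⌋ − ⌊6256/55⌋ − ⌊6256/65⌋ − ⌊6256/143⌋ + ⌊6256/715⌋ = 1251 + 568 + 481 − 113 − 96 − 43 + 8 = 2056
6256 − 2056 = 4200

4200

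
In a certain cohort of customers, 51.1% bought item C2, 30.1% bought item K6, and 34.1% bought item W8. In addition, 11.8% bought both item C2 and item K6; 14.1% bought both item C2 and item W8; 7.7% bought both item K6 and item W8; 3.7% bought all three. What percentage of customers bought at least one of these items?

85.4%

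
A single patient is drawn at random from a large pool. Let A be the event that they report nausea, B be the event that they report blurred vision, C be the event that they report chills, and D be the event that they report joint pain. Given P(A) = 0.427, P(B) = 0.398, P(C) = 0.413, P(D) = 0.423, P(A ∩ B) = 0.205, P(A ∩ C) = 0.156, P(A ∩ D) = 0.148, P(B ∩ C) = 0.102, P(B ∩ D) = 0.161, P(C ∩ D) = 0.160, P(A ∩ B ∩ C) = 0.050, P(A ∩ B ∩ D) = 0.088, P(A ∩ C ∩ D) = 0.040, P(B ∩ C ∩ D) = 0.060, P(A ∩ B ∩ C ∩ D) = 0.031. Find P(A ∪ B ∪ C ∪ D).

P(A ∪ B ∪ C ∪ D) = 0.427 + 0.398 + 0.413 + 0.423 − 0.205 − 0.156 − 0.148 − 0.102 − 0.161 − 0.160 + 0.050 + 0.088 + 0.040 + 0.060 − 0.031 = 0.936

0.936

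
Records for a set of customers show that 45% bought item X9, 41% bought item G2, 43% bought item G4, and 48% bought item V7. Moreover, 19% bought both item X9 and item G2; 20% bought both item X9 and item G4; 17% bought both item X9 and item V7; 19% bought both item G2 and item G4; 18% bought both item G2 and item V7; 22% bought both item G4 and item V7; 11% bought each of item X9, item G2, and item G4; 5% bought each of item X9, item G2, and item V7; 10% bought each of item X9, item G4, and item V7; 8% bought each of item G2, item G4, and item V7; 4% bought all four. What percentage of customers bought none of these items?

By inclusion–exclusion:
P(at least one) = 45 + 41 + 43 + 48 − 19 − 20 − 17 − 19 − 18 − 22 + 11 + 5 + 10 + 8 − 4 = 92%
P(none) = 100% − 92% = 8%

8%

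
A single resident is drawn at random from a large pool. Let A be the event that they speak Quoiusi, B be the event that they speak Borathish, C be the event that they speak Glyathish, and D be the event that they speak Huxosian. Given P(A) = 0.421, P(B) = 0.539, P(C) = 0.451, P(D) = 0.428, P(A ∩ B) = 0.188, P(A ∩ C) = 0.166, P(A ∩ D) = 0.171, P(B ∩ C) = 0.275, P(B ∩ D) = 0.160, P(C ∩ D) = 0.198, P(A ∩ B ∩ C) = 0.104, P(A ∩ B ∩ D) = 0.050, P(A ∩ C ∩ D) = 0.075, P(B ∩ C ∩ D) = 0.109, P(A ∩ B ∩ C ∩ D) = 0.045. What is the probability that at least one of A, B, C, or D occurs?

Apply inclusion-exclusion:
P(A ∪ B ∪ C ∪ D) = 0.421 + 0.539 + 0.451 + 0.428 − 0.188 − 0.166 − 0.171 − 0.275 − 0.160 − 0.198 + 0.104 + 0.050 + 0.075 + 0.109 − 0.045 = 0.974

0.974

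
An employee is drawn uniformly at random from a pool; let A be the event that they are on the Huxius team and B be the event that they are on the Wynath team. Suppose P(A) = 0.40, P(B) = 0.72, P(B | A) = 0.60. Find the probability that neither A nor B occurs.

0.12

P(A ∩ B) = P(A)·P(B|A) = 0.40 × 0.60 = 0.24
P(A ∪ B) = 0.40 + 0.72 − 0.24 = 0.88
P(none) = 1 − 0.88 = 0.12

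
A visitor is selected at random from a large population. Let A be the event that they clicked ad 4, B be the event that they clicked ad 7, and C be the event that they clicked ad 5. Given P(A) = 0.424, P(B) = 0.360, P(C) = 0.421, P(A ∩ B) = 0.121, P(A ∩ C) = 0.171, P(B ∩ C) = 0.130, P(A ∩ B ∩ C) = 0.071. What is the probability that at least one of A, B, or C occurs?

Apply inclusion-exclusion:
P(A ∪ B ∪ C) = 0.424 + 0.360 + 0.421 − 0.121 − 0.171 − 0.130 + 0.071 = 0.854

0.854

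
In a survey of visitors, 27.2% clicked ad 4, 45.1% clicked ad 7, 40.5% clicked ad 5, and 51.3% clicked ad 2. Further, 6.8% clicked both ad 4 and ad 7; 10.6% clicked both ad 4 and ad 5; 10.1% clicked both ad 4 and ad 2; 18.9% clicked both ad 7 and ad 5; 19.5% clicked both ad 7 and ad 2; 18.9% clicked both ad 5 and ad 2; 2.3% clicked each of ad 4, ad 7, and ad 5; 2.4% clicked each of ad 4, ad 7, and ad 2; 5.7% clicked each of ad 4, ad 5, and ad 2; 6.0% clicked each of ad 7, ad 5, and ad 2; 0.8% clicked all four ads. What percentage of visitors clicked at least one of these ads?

94.9%

By inclusion–exclusion:
P(union) = 27.2 + 45.1 + 40.5 + 51.3 − 6.8 − 10.6 − 10.1 − 18.9 − 19.5 − 18.9 + 2.3 + 2.4 + 5.7 + 6.0 − 0.8 = 94.9%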